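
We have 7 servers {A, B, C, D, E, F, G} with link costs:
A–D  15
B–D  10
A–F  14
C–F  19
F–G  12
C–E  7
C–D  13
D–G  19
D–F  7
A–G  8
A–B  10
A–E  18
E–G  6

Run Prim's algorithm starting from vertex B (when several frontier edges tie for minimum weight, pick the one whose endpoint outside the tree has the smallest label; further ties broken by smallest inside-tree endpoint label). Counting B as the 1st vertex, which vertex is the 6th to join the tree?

Prim's algorithm from B:
Step 1: cheapest edge leaving the tree is A–B (10); add A.
Step 2: cheapest edge leaving the tree is A–G (8); add G.
Step 3: cheapest edge leaving the tree is E–G (6); add E.
Step 4: cheapest edge leaving the tree is C–E (7); add C.
Step 5: cheapest edge leaving the tree is B–D (10); add D.
Step 6: cheapest edge leaving the tree is D–F (7); add F.
Vertex order: B, A, G, E, C, D, F. The 6th vertex is D.

D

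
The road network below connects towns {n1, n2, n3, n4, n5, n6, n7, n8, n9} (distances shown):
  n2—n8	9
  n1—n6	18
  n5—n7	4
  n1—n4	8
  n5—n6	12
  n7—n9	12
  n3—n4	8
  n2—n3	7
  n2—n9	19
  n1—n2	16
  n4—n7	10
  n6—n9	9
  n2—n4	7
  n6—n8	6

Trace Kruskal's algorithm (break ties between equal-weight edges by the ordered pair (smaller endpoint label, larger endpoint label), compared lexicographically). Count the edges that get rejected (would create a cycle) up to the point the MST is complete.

Kruskal: consider edges lightest-first.
n5—n7 (4): add — endpoints in different components.
n6—n8 (6): add — endpoints in different components.
n2—n3 (7): add — endpoints in different components.
n2—n4 (7): add — endpoints in different components.
n1—n4 (8): add — endpoints in different components.
n3—n4 (8): skip — n4 and n3 already connected.
n2—n8 (9): add — endpoints in different components.
n6—n9 (9): add — endpoints in different components.
n4—n7 (10): add — endpoints in different components.
Edges rejected before the tree was complete: 1.

1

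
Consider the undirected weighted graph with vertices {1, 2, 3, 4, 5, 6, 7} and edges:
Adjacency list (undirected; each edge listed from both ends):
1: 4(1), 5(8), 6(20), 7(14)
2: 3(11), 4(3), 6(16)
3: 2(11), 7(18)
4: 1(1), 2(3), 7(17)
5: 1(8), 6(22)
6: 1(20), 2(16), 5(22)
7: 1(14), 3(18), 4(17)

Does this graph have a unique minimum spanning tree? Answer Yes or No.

Yes

Kruskal: consider edges lightest-first.
1-4 (1): add — endpoints in different components.
2-4 (3): add — endpoints in different components.
1-5 (8): add — endpoints in different components.
2-3 (11): add — endpoints in different components.
1-7 (14): add — endpoints in different components.
2-6 (16): add — endpoints in different components.
Every non-tree edge has weight strictly greater than the heaviest edge on the tree path between its endpoints, so the MST is unique.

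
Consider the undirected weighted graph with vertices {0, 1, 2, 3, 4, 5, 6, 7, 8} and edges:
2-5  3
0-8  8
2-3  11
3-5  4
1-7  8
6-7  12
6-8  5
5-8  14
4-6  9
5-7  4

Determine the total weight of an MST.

53

Kruskal's algorithm — process edges by increasing weight (ties by edge label):
2-5 (3): add — endpoints in different components.
3-5 (4): add — endpoints in different components.
5-7 (4): add — endpoints in different components.
6-8 (5): add — endpoints in different components.
0-8 (8): add — endpoints in different components.
1-7 (8): add — endpoints in different components.
4-6 (9): add — endpoints in different components.
2-3 (11): skip — 2 and 3 already connected.
6-7 (12): add — endpoints in different components.
MST edges: 2-5, 3-5, 5-7, 6-8, 0-8, 1-7, 4-6, 6-7; total weight 3+4+4+5+8+8+9+12 = 53.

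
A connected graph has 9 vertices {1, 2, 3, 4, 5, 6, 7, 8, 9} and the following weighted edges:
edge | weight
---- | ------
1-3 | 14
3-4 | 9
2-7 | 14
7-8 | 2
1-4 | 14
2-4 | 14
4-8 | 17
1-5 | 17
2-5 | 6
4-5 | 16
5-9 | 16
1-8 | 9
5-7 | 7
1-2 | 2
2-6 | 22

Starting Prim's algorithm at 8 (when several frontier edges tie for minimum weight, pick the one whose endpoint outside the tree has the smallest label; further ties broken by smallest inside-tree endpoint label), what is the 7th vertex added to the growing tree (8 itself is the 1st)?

4

Prim, starting at 8.
Step 1: cheapest edge leaving the tree is 7-8 (2); add 7.
Step 2: cheapest edge leaving the tree is 5-7 (7); add 5.
Step 3: cheapest edge leaving the tree is 2-5 (6); add 2.
Step 4: cheapest edge leaving the tree is 1-2 (2); add 1.
Step 5: cheapest edge leaving the tree is 1-3 (14); add 3.
Step 6: cheapest edge leaving the tree is 3-4 (9); add 4.
Step 7: cheapest edge leaving the tree is 5-9 (16); add 9.
Step 8: cheapest edge leaving the tree is 2-6 (22); add 6.
Vertex order: 8, 7, 5, 2, 1, 3, 4, 9, 6. The 7th vertex is 4.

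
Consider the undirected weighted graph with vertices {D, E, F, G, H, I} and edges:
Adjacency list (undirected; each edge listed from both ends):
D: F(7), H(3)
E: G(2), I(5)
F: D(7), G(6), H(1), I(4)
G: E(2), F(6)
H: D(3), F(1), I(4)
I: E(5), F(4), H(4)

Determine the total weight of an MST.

15

Kruskal: consider edges lightest-first.
F-H (1): add — endpoints in different components.
E-G (2): add — endpoints in different components.
D-H (3): add — endpoints in different components.
F-I (4): add — endpoints in different components.
H-I (4): skip — H and I already connected.
E-I (5): add — endpoints in different components.
MST edges: F-H, E-G, D-H, F-I, E-I; total weight 1+2+3+4+5 = 15.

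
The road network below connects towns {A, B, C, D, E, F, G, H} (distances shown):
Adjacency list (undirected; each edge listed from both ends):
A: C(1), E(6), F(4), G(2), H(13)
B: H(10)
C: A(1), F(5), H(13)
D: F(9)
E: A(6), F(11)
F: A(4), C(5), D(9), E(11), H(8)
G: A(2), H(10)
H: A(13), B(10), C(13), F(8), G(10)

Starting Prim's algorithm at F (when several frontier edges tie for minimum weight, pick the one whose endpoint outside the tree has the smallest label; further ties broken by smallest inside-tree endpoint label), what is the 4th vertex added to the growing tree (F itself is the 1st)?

G

Prim's algorithm from F:
Step 1: frontier [A—F 4, C—F 5, F—H 8, D—F 9, E—F 11] → take A—F (4); add A.
Step 2: frontier [A—C 1, A—G 2, A—E 6, A—H 13, C—F 5, F—H 8, D—F 9, E—F 11] → take A—C (1); add C.
Step 3: frontier [A—G 2, A—E 6, A—H 13, C—H 13, F—H 8, D—F 9, E—F 11] → take A—G (2); add G.
Step 4: frontier [A—E 6, A—H 13, C—H 13, F—H 8, D—F 9, E—F 11, G—H 10] → take A—E (6); add E.
Step 5: frontier [A—H 13, C—H 13, F—H 8, D—F 9, G—H 10] → take F—H (8); add H.
Step 6: frontier [D—F 9, B—H 10] → take D—F (9); add D.
Step 7: frontier [B—H 10] → take B—H (10); add B.
Vertex order: F, A, C, G, E, H, D, B. The 4th vertex is G.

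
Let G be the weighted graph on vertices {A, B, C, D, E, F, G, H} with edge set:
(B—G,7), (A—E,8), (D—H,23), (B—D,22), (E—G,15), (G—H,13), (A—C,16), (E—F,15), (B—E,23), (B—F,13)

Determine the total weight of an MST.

Kruskal's algorithm — process edges by increasing weight (ties by edge label):
B—G (7): add — endpoints in different components.
A—E (8): add — endpoints in different components.
B—F (13): add — endpoints in different components.
G—H (13): add — endpoints in different components.
E—F (15): add — endpoints in different components.
E—G (15): skip — E and G already connected.
A—C (16): add — endpoints in different components.
B—D (22): add — endpoints in different components.
MST edges: B—G, A—E, B—F, G—H, E—F, A—C, B—D; total weight 7+8+13+13+15+16+22 = 94.

94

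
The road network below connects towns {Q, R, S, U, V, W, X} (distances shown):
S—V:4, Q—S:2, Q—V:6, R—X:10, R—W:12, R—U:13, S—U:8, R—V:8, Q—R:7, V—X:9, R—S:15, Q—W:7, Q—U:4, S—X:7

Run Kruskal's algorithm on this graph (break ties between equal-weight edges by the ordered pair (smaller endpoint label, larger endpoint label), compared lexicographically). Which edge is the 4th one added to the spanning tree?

Q-R

Sort edges by weight, then run Kruskal:
Q—S (2): add — endpoints in different components.
Q—U (4): add — endpoints in different components.
S—V (4): add — endpoints in different components.
Q—V (6): skip — Q and V already connected.
Q—R (7): add — endpoints in different components.
Q—W (7): add — endpoints in different components.
S—X (7): add — endpoints in different components.
The 4th edge added is Q—R.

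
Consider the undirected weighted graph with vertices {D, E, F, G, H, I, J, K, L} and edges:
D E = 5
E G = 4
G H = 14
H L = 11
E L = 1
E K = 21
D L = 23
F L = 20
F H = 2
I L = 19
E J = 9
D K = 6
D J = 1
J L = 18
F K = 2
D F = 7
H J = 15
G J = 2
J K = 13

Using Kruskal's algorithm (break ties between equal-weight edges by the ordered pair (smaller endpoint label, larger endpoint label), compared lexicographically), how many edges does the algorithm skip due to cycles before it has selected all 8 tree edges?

Kruskal's algorithm — process edges by increasing weight (ties by edge label):
D J (1): add — endpoints in different components.
E L (1): add — endpoints in different components.
F H (2): add — endpoints in different components.
F K (2): add — endpoints in different components.
G J (2): add — endpoints in different components.
E G (4): add — endpoints in different components.
D E (5): skip — D and E already connected.
D K (6): add — endpoints in different components.
D F (7): skip — D and F already connected.
E J (9): skip — E and J already connected.
H L (11): skip — H and L already connected.
J K (13): skip — J and K already connected.
G H (14): skip — G and H already connected.
H J (15): skip — H and J already connected.
J L (18): skip — J and L already connected.
I L (19): add — endpoints in different components.
Edges rejected before the tree was complete: 8.

8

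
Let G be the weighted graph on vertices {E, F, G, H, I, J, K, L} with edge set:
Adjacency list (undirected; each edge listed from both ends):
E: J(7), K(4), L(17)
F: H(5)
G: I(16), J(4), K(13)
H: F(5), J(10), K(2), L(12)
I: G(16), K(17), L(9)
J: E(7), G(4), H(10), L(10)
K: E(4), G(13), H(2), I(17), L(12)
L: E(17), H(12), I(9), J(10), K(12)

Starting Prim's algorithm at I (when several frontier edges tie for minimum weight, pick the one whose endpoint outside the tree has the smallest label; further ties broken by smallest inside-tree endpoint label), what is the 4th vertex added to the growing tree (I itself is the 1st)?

G

Prim's algorithm from I:
Step 1: frontier [I–L 9, G–I 16, I–K 17] → take I–L (9); add L.
Step 2: frontier [G–I 16, I–K 17, J–L 10, H–L 12, K–L 12, E–L 17] → take J–L (10); add J.
Step 3: frontier [G–I 16, I–K 17, G–J 4, E–J 7, H–J 10, H–L 12, K–L 12, E–L 17] → take G–J (4); add G.
Step 4: frontier [G–K 13, I–K 17, E–J 7, H–J 10, H–L 12, K–L 12, E–L 17] → take E–J (7); add E.
Step 5: frontier [E–K 4, G–K 13, I–K 17, H–J 10, H–L 12, K–L 12] → take E–K (4); add K.
Step 6: frontier [H–J 10, H–K 2, H–L 12] → take H–K (2); add H.
Step 7: frontier [F–H 5] → take F–H (5); add F.
Vertex order: I, L, J, G, E, K, H, F. The 4th vertex is G.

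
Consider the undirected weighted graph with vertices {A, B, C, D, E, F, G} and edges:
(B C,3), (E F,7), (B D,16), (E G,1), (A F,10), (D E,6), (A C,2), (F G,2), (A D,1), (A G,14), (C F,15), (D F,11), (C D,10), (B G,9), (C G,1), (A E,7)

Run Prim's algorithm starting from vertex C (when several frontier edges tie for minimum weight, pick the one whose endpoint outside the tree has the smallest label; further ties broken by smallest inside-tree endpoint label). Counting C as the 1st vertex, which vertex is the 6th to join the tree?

F

Prim's algorithm from C:
Step 1: cheapest edge leaving the tree is C G (1); add G.
Step 2: cheapest edge leaving the tree is E G (1); add E.
Step 3: cheapest edge leaving the tree is A C (2); add A.
Step 4: cheapest edge leaving the tree is A D (1); add D.
Step 5: cheapest edge leaving the tree is F G (2); add F.
Step 6: cheapest edge leaving the tree is B C (3); add B.
Vertex order: C, G, E, A, D, F, B. The 6th vertex is F.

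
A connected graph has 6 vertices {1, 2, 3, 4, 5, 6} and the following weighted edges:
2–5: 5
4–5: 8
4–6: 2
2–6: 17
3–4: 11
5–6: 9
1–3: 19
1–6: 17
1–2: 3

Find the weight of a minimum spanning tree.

Kruskal's algorithm — process edges by increasing weight (ties by edge label):
4–6 (2): add — endpoints in different components.
1–2 (3): add — endpoints in different components.
2–5 (5): add — endpoints in different components.
4–5 (8): add — endpoints in different components.
5–6 (9): skip — 5 and 6 already connected.
3–4 (11): add — endpoints in different components.
MST edges: 4–6, 1–2, 2–5, 4–5, 3–4; total weight 2+3+5+8+11 = 29.

29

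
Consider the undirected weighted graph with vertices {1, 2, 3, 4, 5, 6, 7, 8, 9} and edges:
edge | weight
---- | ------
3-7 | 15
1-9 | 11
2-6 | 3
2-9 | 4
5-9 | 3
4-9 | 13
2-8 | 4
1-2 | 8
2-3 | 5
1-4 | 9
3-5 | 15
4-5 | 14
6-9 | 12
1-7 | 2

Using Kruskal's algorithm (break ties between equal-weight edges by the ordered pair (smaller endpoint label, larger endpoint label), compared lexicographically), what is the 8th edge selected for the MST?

Kruskal's algorithm — process edges by increasing weight (ties by edge label):
1-7 (2): add — endpoints in different components.
2-6 (3): add — endpoints in different components.
5-9 (3): add — endpoints in different components.
2-8 (4): add — endpoints in different components.
2-9 (4): add — endpoints in different components.
2-3 (5): add — endpoints in different components.
1-2 (8): add — endpoints in different components.
1-4 (9): add — endpoints in different components.
The 8th edge added is 1-4.

1-4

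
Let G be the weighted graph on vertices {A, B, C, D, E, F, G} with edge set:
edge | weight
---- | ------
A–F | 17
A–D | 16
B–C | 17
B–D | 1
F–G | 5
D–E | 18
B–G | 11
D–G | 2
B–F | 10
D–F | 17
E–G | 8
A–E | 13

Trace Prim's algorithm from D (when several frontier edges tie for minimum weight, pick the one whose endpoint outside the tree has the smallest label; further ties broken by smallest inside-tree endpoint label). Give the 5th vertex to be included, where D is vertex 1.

E

Prim's algorithm from D:
Step 1: cheapest edge leaving the tree is B–D (1); add B.
Step 2: cheapest edge leaving the tree is D–G (2); add G.
Step 3: cheapest edge leaving the tree is F–G (5); add F.
Step 4: cheapest edge leaving the tree is E–G (8); add E.
Step 5: cheapest edge leaving the tree is A–E (13); add A.
Step 6: cheapest edge leaving the tree is B–C (17); add C.
Vertex order: D, B, G, F, E, A, C. The 5th vertex is E.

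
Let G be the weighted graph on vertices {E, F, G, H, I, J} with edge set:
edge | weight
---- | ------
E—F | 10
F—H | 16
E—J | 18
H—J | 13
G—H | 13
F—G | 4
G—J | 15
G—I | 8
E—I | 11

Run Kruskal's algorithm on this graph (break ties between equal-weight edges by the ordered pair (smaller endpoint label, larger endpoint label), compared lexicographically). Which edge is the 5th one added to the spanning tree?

Kruskal's algorithm — process edges by increasing weight (ties by edge label):
F—G (4): add. Components now {E} {F,G} {H} {I} {J}
G—I (8): add. Components now {E} {F,G,I} {H} {J}
E—F (10): add. Components now {E,F,G,I} {H} {J}
E—I (11): skip — E and I already connected.
G—H (13): add. Components now {E,F,G,H,I} {J}
H—J (13): add. Components now {E,F,G,H,I,J}
The 5th edge added is H—J.

H-J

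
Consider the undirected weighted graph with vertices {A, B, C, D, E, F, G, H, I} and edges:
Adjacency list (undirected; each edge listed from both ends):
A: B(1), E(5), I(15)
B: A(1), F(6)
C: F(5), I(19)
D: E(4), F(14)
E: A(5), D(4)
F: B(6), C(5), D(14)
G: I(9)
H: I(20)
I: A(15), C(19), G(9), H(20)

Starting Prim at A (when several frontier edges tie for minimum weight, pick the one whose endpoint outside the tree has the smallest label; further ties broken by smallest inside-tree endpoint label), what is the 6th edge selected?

Prim, starting at A.
Step 1: cheapest edge leaving the tree is A–B (1); add B.
Step 2: cheapest edge leaving the tree is A–E (5); add E.
Step 3: cheapest edge leaving the tree is D–E (4); add D.
Step 4: cheapest edge leaving the tree is B–F (6); add F.
Step 5: cheapest edge leaving the tree is C–F (5); add C.
Step 6: cheapest edge leaving the tree is A–I (15); add I.
Step 7: cheapest edge leaving the tree is G–I (9); add G.
Step 8: cheapest edge leaving the tree is H–I (20); add H.
The 6th edge added is A–I.

A-I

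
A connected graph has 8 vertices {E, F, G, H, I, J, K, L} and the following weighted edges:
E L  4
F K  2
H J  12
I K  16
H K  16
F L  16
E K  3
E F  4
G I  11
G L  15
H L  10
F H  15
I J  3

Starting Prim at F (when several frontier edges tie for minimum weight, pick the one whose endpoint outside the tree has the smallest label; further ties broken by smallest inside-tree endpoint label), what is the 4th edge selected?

Prim, starting at F.
Step 1: cheapest edge leaving the tree is F K (2); add K.
Step 2: cheapest edge leaving the tree is E K (3); add E.
Step 3: cheapest edge leaving the tree is E L (4); add L.
Step 4: cheapest edge leaving the tree is H L (10); add H.
Step 5: cheapest edge leaving the tree is H J (12); add J.
Step 6: cheapest edge leaving the tree is I J (3); add I.
Step 7: cheapest edge leaving the tree is G I (11); add G.
The 4th edge added is H L.

H-L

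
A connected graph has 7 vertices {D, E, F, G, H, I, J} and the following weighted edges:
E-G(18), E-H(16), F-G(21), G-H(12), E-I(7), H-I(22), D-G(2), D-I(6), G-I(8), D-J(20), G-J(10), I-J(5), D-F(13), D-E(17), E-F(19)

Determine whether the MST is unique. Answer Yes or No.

Sort edges by weight, then run Kruskal:
D-G (2): add. Components now {D,G} {E} {F} {H} {I} {J}
I-J (5): add. Components now {D,G} {E} {F} {H} {I,J}
D-I (6): add. Components now {D,G,I,J} {E} {F} {H}
E-I (7): add. Components now {D,E,G,I,J} {F} {H}
G-I (8): skip — G and I already connected.
G-J (10): skip — G and J already connected.
G-H (12): add. Components now {D,E,G,H,I,J} {F}
D-F (13): add. Components now {D,E,F,G,H,I,J}
Every non-tree edge has weight strictly greater than the heaviest edge on the tree path between its endpoints, so the MST is unique.

Yes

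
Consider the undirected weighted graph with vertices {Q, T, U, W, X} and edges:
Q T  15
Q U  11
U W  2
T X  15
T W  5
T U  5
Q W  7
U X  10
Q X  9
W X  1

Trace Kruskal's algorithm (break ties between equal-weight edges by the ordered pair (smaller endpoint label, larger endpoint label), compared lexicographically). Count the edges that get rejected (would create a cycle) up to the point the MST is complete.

1

Kruskal's algorithm — process edges by increasing weight (ties by edge label):
W X (1): add — endpoints in different components.
U W (2): add — endpoints in different components.
T U (5): add — endpoints in different components.
T W (5): skip — W and T already connected.
Q W (7): add — endpoints in different components.
Edges rejected before the tree was complete: 1.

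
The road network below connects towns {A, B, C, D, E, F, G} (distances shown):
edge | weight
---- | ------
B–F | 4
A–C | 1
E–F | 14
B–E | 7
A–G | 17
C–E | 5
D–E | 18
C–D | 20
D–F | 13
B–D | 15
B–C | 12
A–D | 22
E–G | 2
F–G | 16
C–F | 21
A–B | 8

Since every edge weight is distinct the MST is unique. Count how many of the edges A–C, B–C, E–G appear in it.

Kruskal's algorithm — process edges by increasing weight (ties by edge label):
A–C (1): add — endpoints in different components.
E–G (2): add — endpoints in different components.
B–F (4): add — endpoints in different components.
C–E (5): add — endpoints in different components.
B–E (7): add — endpoints in different components.
A–B (8): skip — A and B already connected.
B–C (12): skip — B and C already connected.
D–F (13): add — endpoints in different components.
MST edge set: {A–C, E–G, B–F, C–E, B–E, D–F}.
Of the listed edges, {A–C, E–G} are in the MST → 2.

2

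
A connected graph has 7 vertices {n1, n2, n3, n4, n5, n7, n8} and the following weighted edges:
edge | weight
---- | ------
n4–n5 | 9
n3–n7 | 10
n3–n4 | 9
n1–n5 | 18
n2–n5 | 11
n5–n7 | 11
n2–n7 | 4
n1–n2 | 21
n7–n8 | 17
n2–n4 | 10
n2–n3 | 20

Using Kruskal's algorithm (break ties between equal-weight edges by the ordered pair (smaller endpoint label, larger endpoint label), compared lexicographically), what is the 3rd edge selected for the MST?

Sort edges by weight, then run Kruskal:
n2–n7 (4): add. Components now {n2,n7} {n5} {n3} {n1} {n8} {n4}
n3–n4 (9): add. Components now {n2,n7} {n5} {n3,n4} {n1} {n8}
n4–n5 (9): add. Components now {n2,n7} {n3,n4,n5} {n1} {n8}
n2–n4 (10): add. Components now {n2,n3,n4,n5,n7} {n1} {n8}
n3–n7 (10): skip — n7 and n3 already connected.
n2–n5 (11): skip — n2 and n5 already connected.
n5–n7 (11): skip — n7 and n5 already connected.
n7–n8 (17): add. Components now {n2,n3,n4,n5,n7,n8} {n1}
n1–n5 (18): add. Components now {n1,n2,n3,n4,n5,n7,n8}
The 3rd edge added is n4–n5.

n4-n5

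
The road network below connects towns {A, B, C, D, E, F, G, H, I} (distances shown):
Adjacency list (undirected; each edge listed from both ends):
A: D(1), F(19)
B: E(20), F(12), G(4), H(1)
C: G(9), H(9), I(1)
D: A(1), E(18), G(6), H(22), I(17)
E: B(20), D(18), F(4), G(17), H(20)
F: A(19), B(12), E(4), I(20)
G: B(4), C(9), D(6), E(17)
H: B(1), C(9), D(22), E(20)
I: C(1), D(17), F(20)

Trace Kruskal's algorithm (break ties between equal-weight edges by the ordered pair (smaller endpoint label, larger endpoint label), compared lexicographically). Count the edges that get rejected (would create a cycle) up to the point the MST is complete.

1

Sort edges by weight, then run Kruskal:
A-D (1): add — endpoints in different components.
B-H (1): add — endpoints in different components.
C-I (1): add — endpoints in different components.
B-G (4): add — endpoints in different components.
E-F (4): add — endpoints in different components.
D-G (6): add — endpoints in different components.
C-G (9): add — endpoints in different components.
C-H (9): skip — C and H already connected.
B-F (12): add — endpoints in different components.
Edges rejected before the tree was complete: 1.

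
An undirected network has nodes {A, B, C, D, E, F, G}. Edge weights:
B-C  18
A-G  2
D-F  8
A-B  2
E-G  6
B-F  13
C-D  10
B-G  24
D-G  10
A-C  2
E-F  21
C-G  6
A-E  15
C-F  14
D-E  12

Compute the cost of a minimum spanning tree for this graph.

Grow the tree from A using Prim:
Step 1: cheapest edge leaving the tree is A-B (2); add B.
Step 2: cheapest edge leaving the tree is A-C (2); add C.
Step 3: cheapest edge leaving the tree is A-G (2); add G.
Step 4: cheapest edge leaving the tree is E-G (6); add E.
Step 5: cheapest edge leaving the tree is C-D (10); add D.
Step 6: cheapest edge leaving the tree is D-F (8); add F.
MST edges: A-B, A-C, A-G, E-G, C-D, D-F; total weight 2+2+2+6+10+8 = 30.

30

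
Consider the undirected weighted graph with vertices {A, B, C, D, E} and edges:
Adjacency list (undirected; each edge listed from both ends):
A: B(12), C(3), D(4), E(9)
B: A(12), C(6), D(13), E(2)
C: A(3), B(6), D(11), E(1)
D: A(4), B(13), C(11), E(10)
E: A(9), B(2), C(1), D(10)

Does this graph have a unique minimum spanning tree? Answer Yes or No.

Yes

Kruskal: consider edges lightest-first.
C—E (1): add. Components now {A} {B} {C,E} {D}
B—E (2): add. Components now {A} {B,C,E} {D}
A—C (3): add. Components now {A,B,C,E} {D}
A—D (4): add. Components now {A,B,C,D,E}
Every non-tree edge has weight strictly greater than the heaviest edge on the tree path between its endpoints, so the MST is unique.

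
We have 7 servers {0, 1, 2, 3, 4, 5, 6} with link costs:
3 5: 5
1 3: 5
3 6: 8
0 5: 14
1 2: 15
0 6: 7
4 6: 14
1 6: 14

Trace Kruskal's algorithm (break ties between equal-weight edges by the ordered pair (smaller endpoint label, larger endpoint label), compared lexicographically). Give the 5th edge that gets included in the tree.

4-6

Kruskal: consider edges lightest-first.
1 3 (5): add. Components now {0} {1,3} {2} {4} {5} {6}
3 5 (5): add. Components now {0} {1,3,5} {2} {4} {6}
0 6 (7): add. Components now {0,6} {1,3,5} {2} {4}
3 6 (8): add. Components now {0,1,3,5,6} {2} {4}
0 5 (14): skip — 0 and 5 already connected.
1 6 (14): skip — 1 and 6 already connected.
4 6 (14): add. Components now {0,1,3,4,5,6} {2}
1 2 (15): add. Components now {0,1,2,3,4,5,6}
The 5th edge added is 4 6.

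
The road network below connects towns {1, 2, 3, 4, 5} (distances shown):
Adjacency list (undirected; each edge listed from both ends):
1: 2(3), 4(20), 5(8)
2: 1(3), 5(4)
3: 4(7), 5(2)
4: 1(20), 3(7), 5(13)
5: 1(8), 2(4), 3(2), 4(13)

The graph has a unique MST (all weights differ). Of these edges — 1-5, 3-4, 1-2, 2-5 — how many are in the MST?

3

Kruskal: consider edges lightest-first.
3-5 (2): add. Components now {1} {2} {3,5} {4}
1-2 (3): add. Components now {1,2} {3,5} {4}
2-5 (4): add. Components now {1,2,3,5} {4}
3-4 (7): add. Components now {1,2,3,4,5}
MST edge set: {3-5, 1-2, 2-5, 3-4}.
Of the listed edges, {3-4, 1-2, 2-5} are in the MST → 3.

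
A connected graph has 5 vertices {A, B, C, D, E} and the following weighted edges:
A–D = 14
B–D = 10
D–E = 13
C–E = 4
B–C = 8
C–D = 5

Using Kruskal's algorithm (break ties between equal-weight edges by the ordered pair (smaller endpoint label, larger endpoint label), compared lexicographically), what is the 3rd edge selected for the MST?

Kruskal: consider edges lightest-first.
C–E (4): add — endpoints in different components.
C–D (5): add — endpoints in different components.
B–C (8): add — endpoints in different components.
B–D (10): skip — B and D already connected.
D–E (13): skip — D and E already connected.
A–D (14): add — endpoints in different components.
The 3rd edge added is B–C.

B-C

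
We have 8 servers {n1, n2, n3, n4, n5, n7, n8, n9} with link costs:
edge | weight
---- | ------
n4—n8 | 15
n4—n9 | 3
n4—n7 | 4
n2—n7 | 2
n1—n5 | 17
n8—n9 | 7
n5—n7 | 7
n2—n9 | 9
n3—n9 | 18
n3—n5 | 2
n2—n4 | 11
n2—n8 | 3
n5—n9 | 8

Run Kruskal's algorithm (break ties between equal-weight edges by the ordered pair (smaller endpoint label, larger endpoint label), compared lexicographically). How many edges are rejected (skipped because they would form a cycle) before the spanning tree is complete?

5

Sort edges by weight, then run Kruskal:
n2—n7 (2): add — endpoints in different components.
n3—n5 (2): add — endpoints in different components.
n2—n8 (3): add — endpoints in different components.
n4—n9 (3): add — endpoints in different components.
n4—n7 (4): add — endpoints in different components.
n5—n7 (7): add — endpoints in different components.
n8—n9 (7): skip — n8 and n9 already connected.
n5—n9 (8): skip — n5 and n9 already connected.
n2—n9 (9): skip — n2 and n9 already connected.
n2—n4 (11): skip — n2 and n4 already connected.
n4—n8 (15): skip — n4 and n8 already connected.
n1—n5 (17): add — endpoints in different components.
Edges rejected before the tree was complete: 5.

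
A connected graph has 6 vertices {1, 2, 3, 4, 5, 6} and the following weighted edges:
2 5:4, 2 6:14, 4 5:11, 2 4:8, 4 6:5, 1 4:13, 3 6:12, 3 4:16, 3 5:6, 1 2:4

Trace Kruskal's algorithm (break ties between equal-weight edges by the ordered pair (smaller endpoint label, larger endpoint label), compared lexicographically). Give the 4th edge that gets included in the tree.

3-5

Kruskal's algorithm — process edges by increasing weight (ties by edge label):
1 2 (4): add. Components now {1,2} {3} {4} {5} {6}
2 5 (4): add. Components now {1,2,5} {3} {4} {6}
4 6 (5): add. Components now {1,2,5} {3} {4,6}
3 5 (6): add. Components now {1,2,3,5} {4,6}
2 4 (8): add. Components now {1,2,3,4,5,6}
The 4th edge added is 3 5.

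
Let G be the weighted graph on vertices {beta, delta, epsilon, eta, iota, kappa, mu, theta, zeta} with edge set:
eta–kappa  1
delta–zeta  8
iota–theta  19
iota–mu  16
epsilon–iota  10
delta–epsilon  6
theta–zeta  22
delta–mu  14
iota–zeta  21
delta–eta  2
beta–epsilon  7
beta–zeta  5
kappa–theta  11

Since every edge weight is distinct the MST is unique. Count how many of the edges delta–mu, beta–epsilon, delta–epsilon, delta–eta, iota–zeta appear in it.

Kruskal's algorithm — process edges by increasing weight (ties by edge label):
eta–kappa (1): add — endpoints in different components.
delta–eta (2): add — endpoints in different components.
beta–zeta (5): add — endpoints in different components.
delta–epsilon (6): add — endpoints in different components.
beta–epsilon (7): add — endpoints in different components.
delta–zeta (8): skip — delta and zeta already connected.
epsilon–iota (10): add — endpoints in different components.
kappa–theta (11): add — endpoints in different components.
delta–mu (14): add — endpoints in different components.
MST edge set: {eta–kappa, delta–eta, beta–zeta, delta–epsilon, beta–epsilon, epsilon–iota, kappa–theta, delta–mu}.
Of the listed edges, {delta–mu, beta–epsilon, delta–epsilon, delta–eta} are in the MST → 4.

4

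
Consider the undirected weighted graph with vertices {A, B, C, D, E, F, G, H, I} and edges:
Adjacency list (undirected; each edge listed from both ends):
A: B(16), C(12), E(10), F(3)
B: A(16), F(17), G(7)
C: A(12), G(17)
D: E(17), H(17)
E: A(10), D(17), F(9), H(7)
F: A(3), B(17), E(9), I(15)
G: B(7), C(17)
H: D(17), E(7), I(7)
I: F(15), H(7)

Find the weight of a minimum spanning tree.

Prim's algorithm from G:
Step 1: frontier [B G 7, C G 17] → take B G (7); add B.
Step 2: frontier [A B 16, B F 17, C G 17] → take A B (16); add A.
Step 3: frontier [A F 3, A E 10, A C 12, B F 17, C G 17] → take A F (3); add F.
Step 4: frontier [A E 10, A C 12, E F 9, F I 15, C G 17] → take E F (9); add E.
Step 5: frontier [A C 12, E H 7, D E 17, F I 15, C G 17] → take E H (7); add H.
Step 6: frontier [A C 12, D E 17, F I 15, C G 17, H I 7, D H 17] → take H I (7); add I.
Step 7: frontier [A C 12, D E 17, C G 17, D H 17] → take A C (12); add C.
Step 8: frontier [D E 17, D H 17] → take D E (17); add D.
MST edges: B G, A B, A F, E F, E H, H I, A C, D E; total weight 7+16+3+9+7+7+12+17 = 78.

78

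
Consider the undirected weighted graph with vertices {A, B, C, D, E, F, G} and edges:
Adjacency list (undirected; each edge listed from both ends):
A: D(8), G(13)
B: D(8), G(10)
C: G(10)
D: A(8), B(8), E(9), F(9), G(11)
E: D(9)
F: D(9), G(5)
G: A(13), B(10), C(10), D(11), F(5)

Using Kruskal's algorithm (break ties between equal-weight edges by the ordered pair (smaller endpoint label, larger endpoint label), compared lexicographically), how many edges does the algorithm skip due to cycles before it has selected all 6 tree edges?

Kruskal: consider edges lightest-first.
F-G (5): add — endpoints in different components.
A-D (8): add — endpoints in different components.
B-D (8): add — endpoints in different components.
D-E (9): add — endpoints in different components.
D-F (9): add — endpoints in different components.
B-G (10): skip — B and G already connected.
C-G (10): add — endpoints in different components.
Edges rejected before the tree was complete: 1.

1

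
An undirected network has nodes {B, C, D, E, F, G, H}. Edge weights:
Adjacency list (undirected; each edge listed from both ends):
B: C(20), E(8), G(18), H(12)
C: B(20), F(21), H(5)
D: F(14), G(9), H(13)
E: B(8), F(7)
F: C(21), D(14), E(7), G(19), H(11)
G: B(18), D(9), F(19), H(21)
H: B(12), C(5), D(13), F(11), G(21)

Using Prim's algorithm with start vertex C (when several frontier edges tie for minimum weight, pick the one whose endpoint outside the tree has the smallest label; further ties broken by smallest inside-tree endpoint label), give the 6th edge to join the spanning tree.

D-G

Prim's algorithm from C:
Step 1: cheapest edge leaving the tree is C-H (5); add H.
Step 2: cheapest edge leaving the tree is F-H (11); add F.
Step 3: cheapest edge leaving the tree is E-F (7); add E.
Step 4: cheapest edge leaving the tree is B-E (8); add B.
Step 5: cheapest edge leaving the tree is D-H (13); add D.
Step 6: cheapest edge leaving the tree is D-G (9); add G.
The 6th edge added is D-G.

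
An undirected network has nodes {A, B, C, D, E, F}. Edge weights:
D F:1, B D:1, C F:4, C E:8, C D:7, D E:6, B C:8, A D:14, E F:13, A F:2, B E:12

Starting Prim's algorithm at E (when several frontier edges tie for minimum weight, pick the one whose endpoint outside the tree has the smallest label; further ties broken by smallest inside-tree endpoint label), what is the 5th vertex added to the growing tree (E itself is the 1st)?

A

Prim, starting at E.
Step 1: frontier [D E 6, C E 8, B E 12, E F 13] → take D E (6); add D.
Step 2: frontier [B D 1, D F 1, C D 7, A D 14, C E 8, B E 12, E F 13] → take B D (1); add B.
Step 3: frontier [B C 8, D F 1, C D 7, A D 14, C E 8, E F 13] → take D F (1); add F.
Step 4: frontier [B C 8, C D 7, A D 14, C E 8, A F 2, C F 4] → take A F (2); add A.
Step 5: frontier [B C 8, C D 7, C E 8, C F 4] → take C F (4); add C.
Vertex order: E, D, B, F, A, C. The 5th vertex is A.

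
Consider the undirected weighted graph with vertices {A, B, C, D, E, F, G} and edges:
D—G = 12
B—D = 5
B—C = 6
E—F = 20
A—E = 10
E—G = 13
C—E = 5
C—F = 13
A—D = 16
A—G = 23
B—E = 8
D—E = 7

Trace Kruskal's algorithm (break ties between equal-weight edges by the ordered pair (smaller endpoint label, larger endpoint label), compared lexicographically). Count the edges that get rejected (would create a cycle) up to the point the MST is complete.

2

Kruskal's algorithm — process edges by increasing weight (ties by edge label):
B—D (5): add — endpoints in different components.
C—E (5): add — endpoints in different components.
B—C (6): add — endpoints in different components.
D—E (7): skip — D and E already connected.
B—E (8): skip — B and E already connected.
A—E (10): add — endpoints in different components.
D—G (12): add — endpoints in different components.
C—F (13): add — endpoints in different components.
Edges rejected before the tree was complete: 2.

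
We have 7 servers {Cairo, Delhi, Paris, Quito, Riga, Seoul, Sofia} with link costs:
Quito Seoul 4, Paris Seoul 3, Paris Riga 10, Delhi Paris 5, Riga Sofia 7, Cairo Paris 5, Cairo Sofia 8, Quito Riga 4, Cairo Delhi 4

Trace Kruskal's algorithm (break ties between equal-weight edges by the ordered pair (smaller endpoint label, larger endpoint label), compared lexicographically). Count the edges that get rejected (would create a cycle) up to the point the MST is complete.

1

Kruskal's algorithm — process edges by increasing weight (ties by edge label):
Paris Seoul (3): add — endpoints in different components.
Cairo Delhi (4): add — endpoints in different components.
Quito Riga (4): add — endpoints in different components.
Quito Seoul (4): add — endpoints in different components.
Cairo Paris (5): add — endpoints in different components.
Delhi Paris (5): skip — Paris and Delhi already connected.
Riga Sofia (7): add — endpoints in different components.
Edges rejected before the tree was complete: 1.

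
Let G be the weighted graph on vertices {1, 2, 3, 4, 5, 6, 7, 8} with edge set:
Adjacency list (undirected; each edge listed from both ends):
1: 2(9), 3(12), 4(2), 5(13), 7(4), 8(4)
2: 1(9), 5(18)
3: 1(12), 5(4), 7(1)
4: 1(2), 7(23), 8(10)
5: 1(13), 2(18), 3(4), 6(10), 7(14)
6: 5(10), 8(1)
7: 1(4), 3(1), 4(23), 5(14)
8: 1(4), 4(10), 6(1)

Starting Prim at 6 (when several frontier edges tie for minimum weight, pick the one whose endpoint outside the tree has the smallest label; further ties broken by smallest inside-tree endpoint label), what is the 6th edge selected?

Prim's algorithm from 6:
Step 1: frontier [6-8 1, 5-6 10] → take 6-8 (1); add 8.
Step 2: frontier [5-6 10, 1-8 4, 4-8 10] → take 1-8 (4); add 1.
Step 3: frontier [1-4 2, 1-7 4, 1-2 9, 1-3 12, 1-5 13, 5-6 10, 4-8 10] → take 1-4 (2); add 4.
Step 4: frontier [1-7 4, 1-2 9, 1-3 12, 1-5 13, 4-7 23, 5-6 10] → take 1-7 (4); add 7.
Step 5: frontier [1-2 9, 1-3 12, 1-5 13, 5-6 10, 3-7 1, 5-7 14] → take 3-7 (1); add 3.
Step 6: frontier [1-2 9, 1-5 13, 3-5 4, 5-6 10, 5-7 14] → take 3-5 (4); add 5.
Step 7: frontier [1-2 9, 2-5 18] → take 1-2 (9); add 2.
The 6th edge added is 3-5.

3-5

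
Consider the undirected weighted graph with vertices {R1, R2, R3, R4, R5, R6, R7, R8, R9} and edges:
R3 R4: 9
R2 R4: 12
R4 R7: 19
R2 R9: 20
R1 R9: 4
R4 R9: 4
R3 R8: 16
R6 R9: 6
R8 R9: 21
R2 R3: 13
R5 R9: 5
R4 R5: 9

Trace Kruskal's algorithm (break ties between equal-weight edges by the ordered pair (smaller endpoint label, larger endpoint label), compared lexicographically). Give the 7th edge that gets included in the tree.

R3-R8

Kruskal's algorithm — process edges by increasing weight (ties by edge label):
R1 R9 (4): add — endpoints in different components.
R4 R9 (4): add — endpoints in different components.
R5 R9 (5): add — endpoints in different components.
R6 R9 (6): add — endpoints in different components.
R3 R4 (9): add — endpoints in different components.
R4 R5 (9): skip — R5 and R4 already connected.
R2 R4 (12): add — endpoints in different components.
R2 R3 (13): skip — R3 and R2 already connected.
R3 R8 (16): add — endpoints in different components.
R4 R7 (19): add — endpoints in different components.
The 7th edge added is R3 R8.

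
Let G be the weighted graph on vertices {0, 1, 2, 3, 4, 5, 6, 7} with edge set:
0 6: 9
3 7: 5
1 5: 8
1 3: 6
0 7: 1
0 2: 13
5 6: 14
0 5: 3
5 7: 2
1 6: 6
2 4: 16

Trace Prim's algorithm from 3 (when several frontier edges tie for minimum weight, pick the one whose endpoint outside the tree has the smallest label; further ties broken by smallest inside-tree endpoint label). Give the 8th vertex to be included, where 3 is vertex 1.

Grow the tree from 3 using Prim:
Step 1: cheapest edge leaving the tree is 3 7 (5); add 7.
Step 2: cheapest edge leaving the tree is 0 7 (1); add 0.
Step 3: cheapest edge leaving the tree is 5 7 (2); add 5.
Step 4: cheapest edge leaving the tree is 1 3 (6); add 1.
Step 5: cheapest edge leaving the tree is 1 6 (6); add 6.
Step 6: cheapest edge leaving the tree is 0 2 (13); add 2.
Step 7: cheapest edge leaving the tree is 2 4 (16); add 4.
Vertex order: 3, 7, 0, 5, 1, 6, 2, 4. The 8th vertex is 4.

4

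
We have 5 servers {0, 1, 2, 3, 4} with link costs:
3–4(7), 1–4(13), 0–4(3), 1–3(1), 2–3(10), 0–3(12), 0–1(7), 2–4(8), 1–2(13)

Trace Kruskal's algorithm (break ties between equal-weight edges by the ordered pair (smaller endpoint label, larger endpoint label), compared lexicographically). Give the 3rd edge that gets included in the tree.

Kruskal's algorithm — process edges by increasing weight (ties by edge label):
1–3 (1): add. Components now {0} {1,3} {2} {4}
0–4 (3): add. Components now {0,4} {1,3} {2}
0–1 (7): add. Components now {0,1,3,4} {2}
3–4 (7): skip — 3 and 4 already connected.
2–4 (8): add. Components now {0,1,2,3,4}
The 3rd edge added is 0–1.

0-1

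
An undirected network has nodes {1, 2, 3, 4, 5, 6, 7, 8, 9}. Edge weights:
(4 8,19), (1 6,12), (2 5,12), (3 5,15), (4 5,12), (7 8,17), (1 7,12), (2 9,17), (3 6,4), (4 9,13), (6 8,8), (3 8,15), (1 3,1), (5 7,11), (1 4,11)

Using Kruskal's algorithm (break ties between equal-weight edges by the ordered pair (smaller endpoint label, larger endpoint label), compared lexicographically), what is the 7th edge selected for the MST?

Kruskal's algorithm — process edges by increasing weight (ties by edge label):
1 3 (1): add — endpoints in different components.
3 6 (4): add — endpoints in different components.
6 8 (8): add — endpoints in different components.
1 4 (11): add — endpoints in different components.
5 7 (11): add — endpoints in different components.
1 6 (12): skip — 1 and 6 already connected.
1 7 (12): add — endpoints in different components.
2 5 (12): add — endpoints in different components.
4 5 (12): skip — 4 and 5 already connected.
4 9 (13): add — endpoints in different components.
The 7th edge added is 2 5.

2-5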